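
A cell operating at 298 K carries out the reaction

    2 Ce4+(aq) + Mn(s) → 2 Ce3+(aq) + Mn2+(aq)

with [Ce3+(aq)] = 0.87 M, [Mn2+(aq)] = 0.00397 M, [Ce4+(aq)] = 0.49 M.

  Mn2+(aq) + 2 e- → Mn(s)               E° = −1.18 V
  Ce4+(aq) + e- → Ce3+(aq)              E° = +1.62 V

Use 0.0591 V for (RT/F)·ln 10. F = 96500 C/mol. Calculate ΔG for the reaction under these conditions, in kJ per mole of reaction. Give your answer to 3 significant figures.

−551 kJ/mol

E°cell = +1.62 − (−1.18) = +2.80 V; the balanced reaction transfers n = 2 electrons.
Here Q = ([Ce3+(aq)]^2·[Mn2+(aq)]) / [Ce4+(aq)]^2 = 0.0125 (log Q = −1.903), giving E = +2.80 − (0.0591/2)·(−1.903) = +2.8562 V.
Finally ΔG = −nFE = −(2)(96500 C/mol)(+2.8562 V) = −551 kJ/mol.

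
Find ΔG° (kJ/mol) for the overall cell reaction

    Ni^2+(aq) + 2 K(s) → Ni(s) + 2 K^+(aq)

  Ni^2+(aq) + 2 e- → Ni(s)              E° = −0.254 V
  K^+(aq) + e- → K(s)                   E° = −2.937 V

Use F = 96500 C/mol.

−518 kJ/mol

In the reaction as written Ni^2+(aq) is reduced, so the Ni²⁺/Ni couple is the cathode and K⁺/K is the anode.
E°cell = −0.254 − (−2.937) = +2.683 V; balancing electrons gives n = 2.
ΔG° = −nFE°cell = −(2)(96500)(+2.683) J/mol = −518 kJ/mol.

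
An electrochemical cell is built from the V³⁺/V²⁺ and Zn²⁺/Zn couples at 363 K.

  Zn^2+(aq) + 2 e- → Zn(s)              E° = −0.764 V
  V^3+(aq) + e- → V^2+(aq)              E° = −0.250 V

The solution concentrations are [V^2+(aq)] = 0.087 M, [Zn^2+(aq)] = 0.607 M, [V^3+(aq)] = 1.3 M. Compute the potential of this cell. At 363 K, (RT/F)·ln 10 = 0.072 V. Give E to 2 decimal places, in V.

+0.61 V

V³⁺/V²⁺ is reduced (cathode, E° = −0.250 V) and Zn²⁺/Zn is oxidized (anode).
The standard potential is −0.250 − (−0.764) = +0.514 V and the balanced reaction transfers n = 2 electrons.
For the overall reaction 2 V^3+(aq) + Zn(s) → 2 V^2+(aq) + Zn^2+(aq), Q = ([V^2+(aq)]^2·[Zn^2+(aq)]) / [V^3+(aq)]^2 = 0.00272, giving log Q = −2.566.
E = E° − (0.072/n)·log Q = +0.514 − (0.072/2)(−2.566) = +0.61 V.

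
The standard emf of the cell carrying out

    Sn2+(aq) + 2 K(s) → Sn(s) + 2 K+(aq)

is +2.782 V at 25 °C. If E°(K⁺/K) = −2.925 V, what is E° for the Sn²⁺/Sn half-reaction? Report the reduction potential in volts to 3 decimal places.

−0.143 V

In the reaction as written the Sn²⁺/Sn couple is reduced (cathode) and K⁺/K is oxidized (anode), so E°cell = E°(Sn²⁺/Sn) − E°(K⁺/K).
E°(Sn²⁺/Sn) = E°cell + E°(anode) = +2.782 + (−2.925) = −0.143 V.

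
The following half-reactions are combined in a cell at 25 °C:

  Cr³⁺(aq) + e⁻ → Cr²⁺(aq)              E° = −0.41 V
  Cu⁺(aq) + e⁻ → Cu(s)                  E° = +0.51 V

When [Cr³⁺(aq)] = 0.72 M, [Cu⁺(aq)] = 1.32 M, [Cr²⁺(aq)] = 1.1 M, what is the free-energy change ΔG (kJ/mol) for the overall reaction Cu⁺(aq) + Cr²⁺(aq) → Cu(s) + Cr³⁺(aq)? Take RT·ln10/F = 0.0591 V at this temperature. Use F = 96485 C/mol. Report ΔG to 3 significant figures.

E°cell = +0.51 − (−0.41) = +0.92 V; the balanced reaction transfers n = 1 electron.
The reaction quotient is [Cr³⁺(aq)] / ([Cu⁺(aq)]·[Cr²⁺(aq)]) = 0.496; by Nernst, E = +0.92 − (0.0591/1)(−0.305) = +0.9380 V.
Finally ΔG = −nFE = −(1)(96485 C/mol)(+0.9380 V) = −90.5 kJ/mol.

−90.5 kJ/mol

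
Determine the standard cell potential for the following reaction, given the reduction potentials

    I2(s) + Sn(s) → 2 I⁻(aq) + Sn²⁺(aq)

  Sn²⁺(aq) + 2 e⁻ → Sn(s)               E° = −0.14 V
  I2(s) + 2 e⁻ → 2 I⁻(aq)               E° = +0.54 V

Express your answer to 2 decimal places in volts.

+0.68 V

In the reaction as written, I2(s) is reduced (cathode) and Sn²⁺(aq) is produced by oxidation at the anode.
E°cell = E°(cathode) − E°(anode) = +0.54 − (−0.14) = +0.68 V.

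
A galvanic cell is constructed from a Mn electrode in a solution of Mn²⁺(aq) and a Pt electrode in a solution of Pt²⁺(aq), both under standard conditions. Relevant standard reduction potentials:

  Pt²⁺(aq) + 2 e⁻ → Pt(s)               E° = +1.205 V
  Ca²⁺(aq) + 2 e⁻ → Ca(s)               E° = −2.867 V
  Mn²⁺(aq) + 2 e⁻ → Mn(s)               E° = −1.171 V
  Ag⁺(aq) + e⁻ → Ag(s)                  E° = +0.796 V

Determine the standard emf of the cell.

+2.376 V

The Pt²⁺/Pt couple has the higher E°, so Pt ion is reduced (cathode) and Mn is oxidized (anode).
E°cell = E°(cathode) − E°(anode) = +1.205 − (−1.171) = +2.376 V.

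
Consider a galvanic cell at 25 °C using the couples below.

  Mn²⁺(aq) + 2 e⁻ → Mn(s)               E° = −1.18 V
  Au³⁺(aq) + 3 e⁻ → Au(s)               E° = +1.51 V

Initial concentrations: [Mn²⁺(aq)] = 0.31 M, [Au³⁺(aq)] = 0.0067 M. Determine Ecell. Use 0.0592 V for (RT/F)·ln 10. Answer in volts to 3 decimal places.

Au³⁺/Au is reduced (cathode, E° = +1.51 V) and Mn²⁺/Mn is oxidized (anode).
The standard potential is +1.51 − (−1.18) = +2.69 V and the balanced reaction transfers n = 6 electrons.
Balancing gives 2 Au³⁺(aq) + 3 Mn(s) → 2 Au(s) + 3 Mn²⁺(aq); hence Q = [Mn²⁺(aq)]^3 / [Au³⁺(aq)]^2 = 664 (log Q = 2.822).
Applying E = E° − (RT ln10/nF)·log Q gives +2.69 − (0.0592/6)(2.822) = +2.662 V.

+2.662 V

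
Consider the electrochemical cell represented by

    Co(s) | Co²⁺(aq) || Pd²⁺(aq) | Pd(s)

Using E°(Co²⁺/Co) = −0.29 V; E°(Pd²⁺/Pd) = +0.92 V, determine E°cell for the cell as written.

By convention the left-hand electrode in cell notation is the anode (oxidation) and the right-hand electrode is the cathode (reduction).
E°cell = E°(right) − E°(left) = +0.92 − (−0.29) = +1.21 V.

+1.21 V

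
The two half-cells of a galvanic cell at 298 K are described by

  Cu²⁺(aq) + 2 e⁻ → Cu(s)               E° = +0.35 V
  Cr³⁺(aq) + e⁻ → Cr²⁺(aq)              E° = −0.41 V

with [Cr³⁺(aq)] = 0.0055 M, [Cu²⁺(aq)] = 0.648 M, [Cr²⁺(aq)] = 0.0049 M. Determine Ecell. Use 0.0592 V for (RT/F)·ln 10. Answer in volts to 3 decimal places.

Cu²⁺/Cu is reduced (cathode, E° = +0.35 V) and Cr³⁺/Cr²⁺ is oxidized (anode).
E°cell = +0.35 − (−0.41) = +0.76 V, with n = 2 electrons transferred.
For the overall reaction Cu²⁺(aq) + 2 Cr²⁺(aq) → Cu(s) + 2 Cr³⁺(aq), Q = [Cr³⁺(aq)]^2 / ([Cu²⁺(aq)]·[Cr²⁺(aq)]^2) = 1.94, giving log Q = 0.289.
E = E° − (0.0592/n)·log Q = +0.76 − (0.0592/2)(0.289) = +0.751 V.

+0.751 V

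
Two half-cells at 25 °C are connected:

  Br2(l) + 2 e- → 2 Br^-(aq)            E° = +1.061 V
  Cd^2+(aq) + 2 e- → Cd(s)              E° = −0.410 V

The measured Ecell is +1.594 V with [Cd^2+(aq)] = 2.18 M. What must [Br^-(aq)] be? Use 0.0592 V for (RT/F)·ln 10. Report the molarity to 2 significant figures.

0.0057 M

With Br₂/Br⁻ at the cathode and Cd²⁺/Cd at the anode, E°cell = +1.061 − (−0.410) = +1.471 V (n = 2).
Rearranging E = E° − (0.0592/n)·log Q gives log Q = 2(+1.471 − (+1.594))/0.0592 = −4.155.
Balancing electrons gives Br2(l) + Cd(s) → 2 Br^-(aq) + Cd^2+(aq); thus Q = [Br^-(aq)]^2·[Cd^2+(aq)].
Solving for the unknown gives log [Br^-(aq)] = −2.247, so [Br^-(aq)] ≈ 0.0057 M.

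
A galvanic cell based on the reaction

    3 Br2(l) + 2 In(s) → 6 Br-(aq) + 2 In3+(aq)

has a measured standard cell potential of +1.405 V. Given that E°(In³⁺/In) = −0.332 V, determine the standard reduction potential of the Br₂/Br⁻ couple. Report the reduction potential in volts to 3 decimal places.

In the reaction as written the Br₂/Br⁻ couple is reduced (cathode) and In³⁺/In is oxidized (anode), so E°cell = E°(Br₂/Br⁻) − E°(In³⁺/In).
E°(Br₂/Br⁻) = E°cell + E°(anode) = +1.405 + (−0.332) = +1.073 V.

+1.073 V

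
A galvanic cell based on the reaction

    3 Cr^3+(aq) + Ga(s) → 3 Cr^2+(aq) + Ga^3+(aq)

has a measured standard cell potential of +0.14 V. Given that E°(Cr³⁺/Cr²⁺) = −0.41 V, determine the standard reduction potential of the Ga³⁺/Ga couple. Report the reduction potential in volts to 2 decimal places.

−0.55 V

In the reaction as written the Cr³⁺/Cr²⁺ couple is reduced (cathode) and Ga³⁺/Ga is oxidized (anode), so E°cell = E°(Cr³⁺/Cr²⁺) − E°(Ga³⁺/Ga).
E°(Ga³⁺/Ga) = E°(cathode) − E°cell = −0.41 − (+0.14) = −0.55 V.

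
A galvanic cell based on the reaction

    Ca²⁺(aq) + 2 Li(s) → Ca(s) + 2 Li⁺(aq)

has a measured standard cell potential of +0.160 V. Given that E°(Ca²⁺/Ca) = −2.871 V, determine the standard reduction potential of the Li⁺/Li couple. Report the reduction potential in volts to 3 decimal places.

In the reaction as written the Ca²⁺/Ca couple is reduced (cathode) and Li⁺/Li is oxidized (anode), so E°cell = E°(Ca²⁺/Ca) − E°(Li⁺/Li).
E°(Li⁺/Li) = E°(cathode) − E°cell = −2.871 − (+0.160) = −3.031 V.

−3.031 V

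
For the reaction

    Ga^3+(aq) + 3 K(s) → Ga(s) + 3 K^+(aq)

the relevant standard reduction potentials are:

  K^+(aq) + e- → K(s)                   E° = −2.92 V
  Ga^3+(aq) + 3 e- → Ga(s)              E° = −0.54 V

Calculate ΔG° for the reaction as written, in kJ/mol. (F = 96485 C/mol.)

−689 kJ/mol

In the reaction as written Ga^3+(aq) is reduced, so the Ga³⁺/Ga couple is the cathode and K⁺/K is the anode.
E°cell = −0.54 − (−2.92) = +2.38 V; balancing electrons gives n = 3.
ΔG° = −nFE°cell = −(3)(96485)(+2.38) J/mol = −689 kJ/mol.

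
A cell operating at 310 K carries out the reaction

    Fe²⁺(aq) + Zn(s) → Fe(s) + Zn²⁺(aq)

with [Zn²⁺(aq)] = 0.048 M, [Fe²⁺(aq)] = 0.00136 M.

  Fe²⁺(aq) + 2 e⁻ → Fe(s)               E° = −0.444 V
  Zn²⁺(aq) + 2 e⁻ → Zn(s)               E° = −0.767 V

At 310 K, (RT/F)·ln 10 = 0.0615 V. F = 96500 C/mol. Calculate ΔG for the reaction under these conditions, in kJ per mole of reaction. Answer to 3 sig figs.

−53.2 kJ/mol

The standard cell potential is −0.444 − (−0.767) = +0.323 V, with n = 2 electrons in the balanced equation.
Q = [Zn²⁺(aq)] / [Fe²⁺(aq)] = 35.3, so log Q = 1.548 and E = +0.323 − (0.0615/2)(1.548) = +0.2754 V.
ΔG = −nFE = −(2)(96500)(+0.2754) J/mol = −53.2 kJ/mol.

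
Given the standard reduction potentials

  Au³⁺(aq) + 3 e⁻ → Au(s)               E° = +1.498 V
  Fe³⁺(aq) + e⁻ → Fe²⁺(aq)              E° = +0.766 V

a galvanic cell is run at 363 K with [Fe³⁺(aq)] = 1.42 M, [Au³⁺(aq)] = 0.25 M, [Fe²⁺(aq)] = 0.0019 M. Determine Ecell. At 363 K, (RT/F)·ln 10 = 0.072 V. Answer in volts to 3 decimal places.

+0.511 V

The Au³⁺/Au couple has the more positive E°, so it is the cathode; Fe³⁺/Fe²⁺ is the anode.
E°cell = E°cat − E°an = +1.498 − (+0.766) = +0.732 V; n = 3.
The balanced reaction is Au³⁺(aq) + 3 Fe²⁺(aq) → Au(s) + 3 Fe³⁺(aq), so Q = [Fe³⁺(aq)]^3 / ([Au³⁺(aq)]·[Fe²⁺(aq)]^3) = 1.67×10^9 and log Q = 9.223.
Applying E = E° − (RT ln10/nF)·log Q gives +0.732 − (0.072/3)(9.223) = +0.511 V.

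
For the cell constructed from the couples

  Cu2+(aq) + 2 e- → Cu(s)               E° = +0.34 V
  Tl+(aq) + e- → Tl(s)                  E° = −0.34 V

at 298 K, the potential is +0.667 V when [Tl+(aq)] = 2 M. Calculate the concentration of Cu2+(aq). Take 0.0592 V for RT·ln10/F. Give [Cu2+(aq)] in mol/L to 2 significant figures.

Cu²⁺/Cu is the cathode (higher E°); E°cell = +0.34 − (−0.34) = +0.68 V with n = 2.
From the Nernst equation, log Q = n(E° − E)/0.0592 = 2·(+0.68 − (+0.667))/0.0592 = 0.439.
The balanced reaction is Cu2+(aq) + 2 Tl(s) → Cu(s) + 2 Tl+(aq), so Q = [Tl+(aq)]^2 / [Cu2+(aq)].
Substituting the known concentrations and solving, log [Cu2+(aq)] = 0.163 and [Cu2+(aq)] = 1.5 M.

1.5 M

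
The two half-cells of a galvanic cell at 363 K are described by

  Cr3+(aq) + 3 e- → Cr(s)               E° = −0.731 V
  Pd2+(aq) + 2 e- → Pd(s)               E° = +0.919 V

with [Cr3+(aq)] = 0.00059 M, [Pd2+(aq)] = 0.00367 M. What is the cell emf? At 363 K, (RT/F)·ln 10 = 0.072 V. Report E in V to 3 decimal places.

+1.640 V

Pd²⁺/Pd is reduced (cathode, E° = +0.919 V) and Cr³⁺/Cr is oxidized (anode).
The standard potential is +0.919 − (−0.731) = +1.650 V and the balanced reaction transfers n = 6 electrons.
Balancing gives 3 Pd2+(aq) + 2 Cr(s) → 3 Pd(s) + 2 Cr3+(aq); hence Q = [Cr3+(aq)]^2 / [Pd2+(aq)]^3 = 7.04 (log Q = 0.848).
E = E° − (0.072/n)·log Q = +1.650 − (0.072/6)(0.848) = +1.640 V.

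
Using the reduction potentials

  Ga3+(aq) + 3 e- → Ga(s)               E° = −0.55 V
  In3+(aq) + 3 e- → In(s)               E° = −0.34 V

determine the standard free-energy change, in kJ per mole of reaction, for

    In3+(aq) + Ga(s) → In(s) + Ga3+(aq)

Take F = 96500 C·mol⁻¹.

In the reaction as written In3+(aq) is reduced, so the In³⁺/In couple is the cathode and Ga³⁺/Ga is the anode.
E°cell = −0.34 − (−0.55) = +0.21 V; balancing electrons gives n = 3.
ΔG° = −nFE°cell = −(3)(96500)(+0.21) J/mol = −60.8 kJ/mol.

−60.8 kJ/mol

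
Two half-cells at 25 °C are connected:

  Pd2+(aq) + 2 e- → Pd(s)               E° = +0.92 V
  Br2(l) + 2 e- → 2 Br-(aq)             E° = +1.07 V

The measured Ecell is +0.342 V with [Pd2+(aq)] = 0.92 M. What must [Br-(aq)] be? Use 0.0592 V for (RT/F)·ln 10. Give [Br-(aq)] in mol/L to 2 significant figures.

With Br₂/Br⁻ at the cathode and Pd²⁺/Pd at the anode, E°cell = +1.07 − (+0.92) = +0.15 V (n = 2).
Rearranging E = E° − (0.0592/n)·log Q gives log Q = 2(+0.15 − (+0.342))/0.0592 = −6.486.
Balancing electrons gives Br2(l) + Pd(s) → 2 Br-(aq) + Pd2+(aq); thus Q = [Br-(aq)]^2·[Pd2+(aq)].
Substituting the known concentrations and solving, log [Br-(aq)] = −3.225 and [Br-(aq)] = 0.00060 M.

0.00060 M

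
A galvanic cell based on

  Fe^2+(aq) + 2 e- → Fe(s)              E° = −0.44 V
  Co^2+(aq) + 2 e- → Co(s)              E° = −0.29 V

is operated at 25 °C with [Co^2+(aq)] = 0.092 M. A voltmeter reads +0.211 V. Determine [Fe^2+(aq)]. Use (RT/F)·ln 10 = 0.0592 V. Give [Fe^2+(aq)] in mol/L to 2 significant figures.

Co²⁺/Co is the cathode (higher E°); E°cell = −0.29 − (−0.44) = +0.15 V with n = 2.
From the Nernst equation, log Q = n(E° − E)/0.0592 = 2·(+0.15 − (+0.211))/0.0592 = −2.061.
For Co^2+(aq) + Fe(s) → Co(s) + Fe^2+(aq), the reaction quotient is Q = [Fe^2+(aq)] / [Co^2+(aq)].
Isolating [Fe^2+(aq)] in Q = 10^{−2.061} yields log [Fe^2+(aq)] = −3.097, i.e. 0.00080 M.

0.00080 M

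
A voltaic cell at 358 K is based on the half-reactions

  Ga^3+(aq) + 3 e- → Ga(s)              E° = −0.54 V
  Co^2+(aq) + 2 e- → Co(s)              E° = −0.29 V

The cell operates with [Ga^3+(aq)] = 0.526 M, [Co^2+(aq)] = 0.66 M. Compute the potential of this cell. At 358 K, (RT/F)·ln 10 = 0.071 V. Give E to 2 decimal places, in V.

The Co²⁺/Co couple has the more positive E°, so it is the cathode; Ga³⁺/Ga is the anode.
The standard potential is −0.29 − (−0.54) = +0.25 V and the balanced reaction transfers n = 6 electrons.
The balanced reaction is 3 Co^2+(aq) + 2 Ga(s) → 3 Co(s) + 2 Ga^3+(aq), so Q = [Ga^3+(aq)]^2 / [Co^2+(aq)]^3 = 0.962 and log Q = −0.017.
E = E° − (0.071/n)·log Q = +0.25 − (0.071/6)(−0.017) = +0.25 V.

+0.25 V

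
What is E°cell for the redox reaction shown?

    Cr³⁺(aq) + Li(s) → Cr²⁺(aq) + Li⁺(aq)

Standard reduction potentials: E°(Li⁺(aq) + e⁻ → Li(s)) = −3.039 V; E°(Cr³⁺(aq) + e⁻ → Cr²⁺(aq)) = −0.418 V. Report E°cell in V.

+2.621 V

In the reaction as written, Cr³⁺(aq) is reduced (cathode) and Li⁺(aq) is produced by oxidation at the anode.
E°cell = E°(cathode) − E°(anode) = −0.418 − (−3.039) = +2.621 V.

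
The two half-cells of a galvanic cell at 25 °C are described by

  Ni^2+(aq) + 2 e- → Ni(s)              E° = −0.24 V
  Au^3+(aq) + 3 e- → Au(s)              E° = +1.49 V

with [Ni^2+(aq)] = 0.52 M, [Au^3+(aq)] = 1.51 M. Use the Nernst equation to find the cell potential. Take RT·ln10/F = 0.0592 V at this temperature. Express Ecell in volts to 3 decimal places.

Au³⁺/Au is reduced (cathode, E° = +1.49 V) and Ni²⁺/Ni is oxidized (anode).
The standard potential is +1.49 − (−0.24) = +1.73 V and the balanced reaction transfers n = 6 electrons.
Balancing gives 2 Au^3+(aq) + 3 Ni(s) → 2 Au(s) + 3 Ni^2+(aq); hence Q = [Ni^2+(aq)]^3 / [Au^3+(aq)]^2 = 0.0617 (log Q = −1.210).
E = E° − (0.0592/n)·log Q = +1.73 − (0.0592/6)(−1.210) = +1.742 V.

+1.742 V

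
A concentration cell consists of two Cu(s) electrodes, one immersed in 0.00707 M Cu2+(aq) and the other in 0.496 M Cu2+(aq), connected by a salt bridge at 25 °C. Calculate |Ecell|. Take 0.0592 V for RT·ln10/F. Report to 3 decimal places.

0.055 V

For a concentration cell E°cell = 0, since both electrodes use the same couple.
The compartment with the higher Cu2+(aq) concentration (0.496 M) acts as the cathode; ions are reduced there and produced at the dilute (0.00707 M) anode.
With n = 2, Ecell = −(0.0592/2)·log([dilute]/[conc]) = −(0.0592/2)·log(0.00707/0.496) = +0.055 V.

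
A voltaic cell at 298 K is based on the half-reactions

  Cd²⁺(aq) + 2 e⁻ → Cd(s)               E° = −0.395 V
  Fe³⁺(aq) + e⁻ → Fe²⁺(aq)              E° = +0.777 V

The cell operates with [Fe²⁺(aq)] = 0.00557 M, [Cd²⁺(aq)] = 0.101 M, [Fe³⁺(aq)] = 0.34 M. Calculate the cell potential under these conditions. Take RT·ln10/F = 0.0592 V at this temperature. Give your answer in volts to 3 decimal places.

Since E°(Fe³⁺/Fe²⁺) > E°(Cd²⁺/Cd), Fe³⁺/Fe²⁺ serves as the cathode.
E°cell = E°cat − E°an = +0.777 − (−0.395) = +1.172 V; n = 2.
The balanced reaction is 2 Fe³⁺(aq) + Cd(s) → 2 Fe²⁺(aq) + Cd²⁺(aq), so Q = ([Fe²⁺(aq)]^2·[Cd²⁺(aq)]) / [Fe³⁺(aq)]^2 = 2.71×10^−5 and log Q = −4.567.
Applying E = E° − (RT ln10/nF)·log Q gives +1.172 − (0.0592/2)(−4.567) = +1.307 V.

+1.307 V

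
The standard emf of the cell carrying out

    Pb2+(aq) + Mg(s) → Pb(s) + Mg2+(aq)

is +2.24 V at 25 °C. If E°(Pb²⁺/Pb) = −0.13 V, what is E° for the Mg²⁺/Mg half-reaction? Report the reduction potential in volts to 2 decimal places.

−2.37 V

In the reaction as written the Pb²⁺/Pb couple is reduced (cathode) and Mg²⁺/Mg is oxidized (anode), so E°cell = E°(Pb²⁺/Pb) − E°(Mg²⁺/Mg).
E°(Mg²⁺/Mg) = E°(cathode) − E°cell = −0.13 − (+2.24) = −2.37 V.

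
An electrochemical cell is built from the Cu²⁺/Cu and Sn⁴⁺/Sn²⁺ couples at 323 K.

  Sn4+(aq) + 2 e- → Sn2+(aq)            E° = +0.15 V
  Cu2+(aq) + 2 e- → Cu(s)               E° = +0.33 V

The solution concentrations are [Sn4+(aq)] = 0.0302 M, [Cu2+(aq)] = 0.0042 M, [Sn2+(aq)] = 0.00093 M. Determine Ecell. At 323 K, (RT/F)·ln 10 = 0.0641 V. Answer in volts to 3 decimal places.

+0.055 V

Cu²⁺/Cu is reduced (cathode, E° = +0.33 V) and Sn⁴⁺/Sn²⁺ is oxidized (anode).
The standard potential is +0.33 − (+0.15) = +0.18 V and the balanced reaction transfers n = 2 electrons.
Balancing gives Cu2+(aq) + Sn2+(aq) → Cu(s) + Sn4+(aq); hence Q = [Sn4+(aq)] / ([Cu2+(aq)]·[Sn2+(aq)]) = 7.73×10^3 (log Q = 3.888).
By the Nernst equation, E = +0.18 − (0.0641/2)·(3.888) = +0.055 V.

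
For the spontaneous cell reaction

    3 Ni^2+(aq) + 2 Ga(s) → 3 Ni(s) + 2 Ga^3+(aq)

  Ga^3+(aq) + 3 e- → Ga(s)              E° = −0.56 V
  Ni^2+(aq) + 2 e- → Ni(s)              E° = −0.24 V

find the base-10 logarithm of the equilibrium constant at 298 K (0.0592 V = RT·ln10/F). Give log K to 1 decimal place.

The Ni²⁺/Ni couple is reduced (cathode); E°cell = −0.24 − (−0.56) = +0.32 V with n = 6.
At equilibrium E = 0, so log K = nE°cell / 0.0592 = (6)(+0.32) / 0.0592 = 32.4.

log K = 32.4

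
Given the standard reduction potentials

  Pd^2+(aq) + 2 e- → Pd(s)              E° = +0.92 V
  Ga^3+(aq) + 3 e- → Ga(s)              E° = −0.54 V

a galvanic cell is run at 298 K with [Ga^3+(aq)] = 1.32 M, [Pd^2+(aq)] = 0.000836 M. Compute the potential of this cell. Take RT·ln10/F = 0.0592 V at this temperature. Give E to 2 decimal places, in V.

+1.37 V

Pd²⁺/Pd is reduced (cathode, E° = +0.92 V) and Ga³⁺/Ga is oxidized (anode).
The standard potential is +0.92 − (−0.54) = +1.46 V and the balanced reaction transfers n = 6 electrons.
For the overall reaction 3 Pd^2+(aq) + 2 Ga(s) → 3 Pd(s) + 2 Ga^3+(aq), Q = [Ga^3+(aq)]^2 / [Pd^2+(aq)]^3 = 2.98×10^9, giving log Q = 9.475.
E = E° − (0.0592/n)·log Q = +1.46 − (0.0592/6)(9.475) = +1.37 V.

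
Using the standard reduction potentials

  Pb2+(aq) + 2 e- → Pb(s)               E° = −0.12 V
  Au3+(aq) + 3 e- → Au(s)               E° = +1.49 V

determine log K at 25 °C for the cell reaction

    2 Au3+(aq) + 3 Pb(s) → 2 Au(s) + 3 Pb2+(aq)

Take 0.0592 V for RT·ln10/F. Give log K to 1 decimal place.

log K = 163.2

The Au³⁺/Au couple is reduced (cathode); E°cell = +1.49 − (−0.12) = +1.61 V with n = 6.
At equilibrium E = 0, so log K = nE°cell / 0.0592 = (6)(+1.61) / 0.0592 = 163.2.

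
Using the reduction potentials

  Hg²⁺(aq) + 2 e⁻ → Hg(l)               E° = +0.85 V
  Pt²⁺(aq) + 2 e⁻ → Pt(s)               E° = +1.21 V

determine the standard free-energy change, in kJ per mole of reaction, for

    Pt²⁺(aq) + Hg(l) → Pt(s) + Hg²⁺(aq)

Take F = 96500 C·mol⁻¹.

−69.5 kJ/mol

In the reaction as written Pt²⁺(aq) is reduced, so the Pt²⁺/Pt couple is the cathode and Hg²⁺/Hg is the anode.
E°cell = +1.21 − (+0.85) = +0.36 V; balancing electrons gives n = 2.
ΔG° = −nFE°cell = −(2)(96500)(+0.36) J/mol = −69.5 kJ/mol.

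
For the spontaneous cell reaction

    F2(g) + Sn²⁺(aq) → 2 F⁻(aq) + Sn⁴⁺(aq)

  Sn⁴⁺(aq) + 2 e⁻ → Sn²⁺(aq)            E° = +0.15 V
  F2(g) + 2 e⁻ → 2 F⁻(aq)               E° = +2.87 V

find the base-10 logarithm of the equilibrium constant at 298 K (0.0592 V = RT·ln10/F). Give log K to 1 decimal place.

log K = 91.9

The F₂/F⁻ couple is reduced (cathode); E°cell = +2.87 − (+0.15) = +2.72 V with n = 2.
At equilibrium E = 0, so log K = nE°cell / 0.0592 = (2)(+2.72) / 0.0592 = 91.9.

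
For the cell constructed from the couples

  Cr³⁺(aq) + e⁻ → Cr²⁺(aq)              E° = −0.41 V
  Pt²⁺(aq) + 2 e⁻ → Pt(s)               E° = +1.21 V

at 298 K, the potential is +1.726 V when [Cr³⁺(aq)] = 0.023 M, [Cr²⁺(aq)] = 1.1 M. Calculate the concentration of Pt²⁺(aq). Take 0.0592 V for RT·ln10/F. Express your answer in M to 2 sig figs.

1.7 M

With Pt²⁺/Pt at the cathode and Cr³⁺/Cr²⁺ at the anode, E°cell = +1.21 − (−0.41) = +1.62 V (n = 2).
Rearranging E = E° − (0.0592/n)·log Q gives log Q = 2(+1.62 − (+1.726))/0.0592 = −3.581.
The balanced reaction is Pt²⁺(aq) + 2 Cr²⁺(aq) → Pt(s) + 2 Cr³⁺(aq), so Q = [Cr³⁺(aq)]^2 / ([Pt²⁺(aq)]·[Cr²⁺(aq)]^2).
Solving for the unknown gives log [Pt²⁺(aq)] = 0.222, so [Pt²⁺(aq)] ≈ 1.7 M.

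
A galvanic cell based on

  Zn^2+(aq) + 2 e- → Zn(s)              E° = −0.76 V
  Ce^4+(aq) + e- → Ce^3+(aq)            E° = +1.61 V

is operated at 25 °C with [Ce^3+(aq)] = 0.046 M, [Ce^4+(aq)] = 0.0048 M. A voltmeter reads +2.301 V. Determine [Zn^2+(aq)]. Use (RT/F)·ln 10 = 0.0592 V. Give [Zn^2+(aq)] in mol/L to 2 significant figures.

2.3 M

With Ce⁴⁺/Ce³⁺ at the cathode and Zn²⁺/Zn at the anode, E°cell = +1.61 − (−0.76) = +2.37 V (n = 2).
From the Nernst equation, log Q = n(E° − E)/0.0592 = 2·(+2.37 − (+2.301))/0.0592 = 2.331.
The balanced reaction is 2 Ce^4+(aq) + Zn(s) → 2 Ce^3+(aq) + Zn^2+(aq), so Q = ([Ce^3+(aq)]^2·[Zn^2+(aq)]) / [Ce^4+(aq)]^2.
Substituting the known concentrations and solving, log [Zn^2+(aq)] = 0.368 and [Zn^2+(aq)] = 2.3 M.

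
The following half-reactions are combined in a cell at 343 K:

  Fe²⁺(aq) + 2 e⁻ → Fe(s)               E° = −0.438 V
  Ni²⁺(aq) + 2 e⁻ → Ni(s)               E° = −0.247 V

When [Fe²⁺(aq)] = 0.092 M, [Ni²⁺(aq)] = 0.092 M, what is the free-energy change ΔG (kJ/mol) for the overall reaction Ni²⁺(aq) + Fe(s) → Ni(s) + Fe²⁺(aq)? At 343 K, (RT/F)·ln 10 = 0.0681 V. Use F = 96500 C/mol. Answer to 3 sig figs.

With Ni²⁺/Ni reduced at the cathode, E°cell = −0.247 − (−0.438) = +0.191 V and n = 2.
Here Q = [Fe²⁺(aq)] / [Ni²⁺(aq)] = 1 (log Q = 0.000), giving E = +0.191 − (0.0681/2)·(0.000) = +0.1910 V.
Then ΔG = −nFE = −2 × 96500 × +0.1910 J/mol = −36.9 kJ/mol.

−36.9 kJ/mol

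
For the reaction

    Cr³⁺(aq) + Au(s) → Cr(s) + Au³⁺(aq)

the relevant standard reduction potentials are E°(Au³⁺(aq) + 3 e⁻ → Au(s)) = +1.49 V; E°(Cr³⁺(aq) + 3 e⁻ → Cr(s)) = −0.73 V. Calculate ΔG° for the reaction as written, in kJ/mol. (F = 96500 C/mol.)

+643 kJ/mol

In the reaction as written Cr³⁺(aq) is reduced, so the Cr³⁺/Cr couple is the cathode and Au³⁺/Au is the anode.
E°cell = −0.73 − (+1.49) = −2.22 V; balancing electrons gives n = 3.
ΔG° = −nFE°cell = −(3)(96500)(−2.22) J/mol = +643 kJ/mol.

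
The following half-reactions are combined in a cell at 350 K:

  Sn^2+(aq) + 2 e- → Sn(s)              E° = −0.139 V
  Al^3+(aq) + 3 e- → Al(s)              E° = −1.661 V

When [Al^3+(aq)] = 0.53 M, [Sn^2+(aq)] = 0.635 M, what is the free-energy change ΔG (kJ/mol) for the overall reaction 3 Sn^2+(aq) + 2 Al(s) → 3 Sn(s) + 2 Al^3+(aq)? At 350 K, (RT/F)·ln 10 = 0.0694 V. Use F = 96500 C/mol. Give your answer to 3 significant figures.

−881 kJ/mol

E°cell = −0.139 − (−1.661) = +1.522 V; the balanced reaction transfers n = 6 electrons.
The reaction quotient is [Al^3+(aq)]^2 / [Sn^2+(aq)]^3 = 1.1; by Nernst, E = +1.522 − (0.0694/6)(0.040) = +1.5215 V.
Then ΔG = −nFE = −6 × 96500 × +1.5215 J/mol = −881 kJ/mol.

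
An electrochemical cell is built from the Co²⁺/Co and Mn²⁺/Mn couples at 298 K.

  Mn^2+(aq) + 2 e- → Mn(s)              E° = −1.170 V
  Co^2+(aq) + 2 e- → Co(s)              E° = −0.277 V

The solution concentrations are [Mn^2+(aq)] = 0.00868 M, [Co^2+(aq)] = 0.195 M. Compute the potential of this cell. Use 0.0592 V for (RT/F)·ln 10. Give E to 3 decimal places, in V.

+0.933 V

Since E°(Co²⁺/Co) > E°(Mn²⁺/Mn), Co²⁺/Co serves as the cathode.
The standard potential is −0.277 − (−1.170) = +0.893 V and the balanced reaction transfers n = 2 electrons.
The balanced reaction is Co^2+(aq) + Mn(s) → Co(s) + Mn^2+(aq), so Q = [Mn^2+(aq)] / [Co^2+(aq)] = 0.0445 and log Q = −1.352.
E = E° − (0.0592/n)·log Q = +0.893 − (0.0592/2)(−1.352) = +0.933 V.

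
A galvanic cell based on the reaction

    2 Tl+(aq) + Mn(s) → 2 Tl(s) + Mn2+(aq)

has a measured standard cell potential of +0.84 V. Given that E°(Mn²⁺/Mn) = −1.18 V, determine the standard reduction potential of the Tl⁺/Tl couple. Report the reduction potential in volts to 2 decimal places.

−0.34 V

In the reaction as written the Tl⁺/Tl couple is reduced (cathode) and Mn²⁺/Mn is oxidized (anode), so E°cell = E°(Tl⁺/Tl) − E°(Mn²⁺/Mn).
E°(Tl⁺/Tl) = E°cell + E°(anode) = +0.84 + (−1.18) = −0.34 V.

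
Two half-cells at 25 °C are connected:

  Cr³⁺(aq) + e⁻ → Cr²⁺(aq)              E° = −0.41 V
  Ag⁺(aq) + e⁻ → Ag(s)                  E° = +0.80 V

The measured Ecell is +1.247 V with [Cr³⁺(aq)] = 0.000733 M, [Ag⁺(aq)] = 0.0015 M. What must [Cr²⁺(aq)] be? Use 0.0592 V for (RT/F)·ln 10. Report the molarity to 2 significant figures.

The Ag⁺/Ag couple has the larger reduction potential, so it is the cathode: E°cell = +0.80 − (−0.41) = +1.21 V and n = 1.
From the Nernst equation, log Q = n(E° − E)/0.0592 = 1·(+1.21 − (+1.247))/0.0592 = −0.625.
For Ag⁺(aq) + Cr²⁺(aq) → Ag(s) + Cr³⁺(aq), the reaction quotient is Q = [Cr³⁺(aq)] / ([Ag⁺(aq)]·[Cr²⁺(aq)]).
Solving for the unknown gives log [Cr²⁺(aq)] = 0.314, so [Cr²⁺(aq)] ≈ 2.1 M.

2.1 M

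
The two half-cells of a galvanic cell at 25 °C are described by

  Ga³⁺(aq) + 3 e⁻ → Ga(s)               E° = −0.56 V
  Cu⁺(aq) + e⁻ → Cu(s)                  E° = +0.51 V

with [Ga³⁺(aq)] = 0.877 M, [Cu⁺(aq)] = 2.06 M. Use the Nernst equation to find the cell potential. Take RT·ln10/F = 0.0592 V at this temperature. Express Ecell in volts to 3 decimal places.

+1.090 V

Cu⁺/Cu is reduced (cathode, E° = +0.51 V) and Ga³⁺/Ga is oxidized (anode).
The standard potential is +0.51 − (−0.56) = +1.07 V and the balanced reaction transfers n = 3 electrons.
Balancing gives 3 Cu⁺(aq) + Ga(s) → 3 Cu(s) + Ga³⁺(aq); hence Q = [Ga³⁺(aq)] / [Cu⁺(aq)]^3 = 0.1 (log Q = −0.999).
E = E° − (0.0592/n)·log Q = +1.07 − (0.0592/3)(−0.999) = +1.090 V.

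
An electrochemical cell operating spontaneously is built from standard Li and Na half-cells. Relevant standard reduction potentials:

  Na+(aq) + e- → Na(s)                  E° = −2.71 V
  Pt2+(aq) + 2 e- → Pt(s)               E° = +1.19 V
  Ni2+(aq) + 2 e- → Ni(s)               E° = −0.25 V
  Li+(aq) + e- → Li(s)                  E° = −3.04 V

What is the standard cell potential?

The Na⁺/Na couple has the higher E°, so Na ion is reduced (cathode) and Li is oxidized (anode).
E°cell = E°(cathode) − E°(anode) = −2.71 − (−3.04) = +0.33 V.

+0.33 V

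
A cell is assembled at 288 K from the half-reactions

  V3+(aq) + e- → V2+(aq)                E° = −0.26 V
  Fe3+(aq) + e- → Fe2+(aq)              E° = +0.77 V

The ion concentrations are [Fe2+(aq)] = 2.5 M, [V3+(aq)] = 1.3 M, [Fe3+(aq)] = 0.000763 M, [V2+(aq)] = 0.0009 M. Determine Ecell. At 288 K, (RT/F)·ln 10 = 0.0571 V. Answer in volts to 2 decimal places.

+0.65 V

Fe³⁺/Fe²⁺ is reduced (cathode, E° = +0.77 V) and V³⁺/V²⁺ is oxidized (anode).
The standard potential is +0.77 − (−0.26) = +1.03 V and the balanced reaction transfers n = 1 electron.
The balanced reaction is Fe3+(aq) + V2+(aq) → Fe2+(aq) + V3+(aq), so Q = ([Fe2+(aq)]·[V3+(aq)]) / ([Fe3+(aq)]·[V2+(aq)]) = 4.73×10^6 and log Q = 6.675.
E = E° − (0.0571/n)·log Q = +1.03 − (0.0571/1)(6.675) = +0.65 V.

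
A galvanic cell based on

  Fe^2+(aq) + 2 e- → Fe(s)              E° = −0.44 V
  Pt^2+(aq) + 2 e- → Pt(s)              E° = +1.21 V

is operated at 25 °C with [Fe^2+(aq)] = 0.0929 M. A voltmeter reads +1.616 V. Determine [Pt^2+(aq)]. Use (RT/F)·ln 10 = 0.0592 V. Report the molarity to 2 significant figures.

With Pt²⁺/Pt at the cathode and Fe²⁺/Fe at the anode, E°cell = +1.21 − (−0.44) = +1.65 V (n = 2).
Rearranging E = E° − (0.0592/n)·log Q gives log Q = 2(+1.65 − (+1.616))/0.0592 = 1.149.
The balanced reaction is Pt^2+(aq) + Fe(s) → Pt(s) + Fe^2+(aq), so Q = [Fe^2+(aq)] / [Pt^2+(aq)].
Isolating [Pt^2+(aq)] in Q = 10^{1.149} yields log [Pt^2+(aq)] = −2.181, i.e. 0.0066 M.

0.0066 M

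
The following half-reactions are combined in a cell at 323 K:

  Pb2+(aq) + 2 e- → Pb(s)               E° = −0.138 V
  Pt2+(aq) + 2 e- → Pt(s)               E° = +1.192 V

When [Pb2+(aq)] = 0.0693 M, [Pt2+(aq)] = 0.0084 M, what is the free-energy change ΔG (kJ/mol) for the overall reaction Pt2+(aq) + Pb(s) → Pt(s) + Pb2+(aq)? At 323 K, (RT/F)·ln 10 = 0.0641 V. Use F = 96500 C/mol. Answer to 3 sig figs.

−251 kJ/mol

E°cell = +1.192 − (−0.138) = +1.330 V; the balanced reaction transfers n = 2 electrons.
Here Q = [Pb2+(aq)] / [Pt2+(aq)] = 8.25 (log Q = 0.916), giving E = +1.330 − (0.0641/2)·(0.916) = +1.3006 V.
ΔG = −nFE = −(2)(96500)(+1.3006) J/mol = −251 kJ/mol.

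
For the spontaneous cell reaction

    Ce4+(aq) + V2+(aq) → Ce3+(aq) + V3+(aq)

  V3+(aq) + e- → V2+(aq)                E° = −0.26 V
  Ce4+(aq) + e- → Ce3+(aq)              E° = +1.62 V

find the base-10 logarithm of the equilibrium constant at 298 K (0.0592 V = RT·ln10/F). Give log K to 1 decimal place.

log K = 31.8

The Ce⁴⁺/Ce³⁺ couple is reduced (cathode); E°cell = +1.62 − (−0.26) = +1.88 V with n = 1.
At equilibrium E = 0, so log K = nE°cell / 0.0592 = (1)(+1.88) / 0.0592 = 31.8.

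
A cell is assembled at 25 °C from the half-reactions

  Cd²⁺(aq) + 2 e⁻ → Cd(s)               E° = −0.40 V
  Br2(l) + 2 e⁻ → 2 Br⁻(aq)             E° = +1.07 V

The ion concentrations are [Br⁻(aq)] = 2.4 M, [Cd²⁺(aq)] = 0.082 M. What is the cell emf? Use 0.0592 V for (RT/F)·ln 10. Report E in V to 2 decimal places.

+1.48 V

Br₂/Br⁻ is reduced (cathode, E° = +1.07 V) and Cd²⁺/Cd is oxidized (anode).
The standard potential is +1.07 − (−0.40) = +1.47 V and the balanced reaction transfers n = 2 electrons.
For the overall reaction Br2(l) + Cd(s) → 2 Br⁻(aq) + Cd²⁺(aq), Q = [Br⁻(aq)]^2·[Cd²⁺(aq)] = 0.472, giving log Q = −0.326.
By the Nernst equation, E = +1.47 − (0.0592/2)·(−0.326) = +1.48 V.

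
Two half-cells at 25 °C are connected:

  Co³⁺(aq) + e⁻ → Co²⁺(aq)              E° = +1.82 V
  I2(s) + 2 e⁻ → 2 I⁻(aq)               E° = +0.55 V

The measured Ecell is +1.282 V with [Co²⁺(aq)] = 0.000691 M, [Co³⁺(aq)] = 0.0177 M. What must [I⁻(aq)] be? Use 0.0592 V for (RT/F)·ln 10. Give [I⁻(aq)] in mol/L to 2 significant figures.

0.062 M

With Co³⁺/Co²⁺ at the cathode and I₂/I⁻ at the anode, E°cell = +1.82 − (+0.55) = +1.27 V (n = 2).
Since E = E° − (0.0592/n)·log Q, log Q = n(E° − E)/0.0592 = −0.405.
For 2 Co³⁺(aq) + 2 I⁻(aq) → 2 Co²⁺(aq) + I2(s), the reaction quotient is Q = [Co²⁺(aq)]^2 / ([Co³⁺(aq)]^2·[I⁻(aq)]^2).
Solving for the unknown gives log [I⁻(aq)] = −1.206, so [I⁻(aq)] ≈ 0.062 M.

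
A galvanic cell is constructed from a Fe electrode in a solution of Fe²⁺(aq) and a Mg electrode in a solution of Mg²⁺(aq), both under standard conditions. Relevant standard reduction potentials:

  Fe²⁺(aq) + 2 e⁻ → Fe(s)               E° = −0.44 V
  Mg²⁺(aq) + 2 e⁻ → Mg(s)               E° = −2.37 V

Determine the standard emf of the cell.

The Fe²⁺/Fe couple has the higher E°, so Fe ion is reduced (cathode) and Mg is oxidized (anode).
E°cell = E°(cathode) − E°(anode) = −0.44 − (−2.37) = +1.93 V.

+1.93 V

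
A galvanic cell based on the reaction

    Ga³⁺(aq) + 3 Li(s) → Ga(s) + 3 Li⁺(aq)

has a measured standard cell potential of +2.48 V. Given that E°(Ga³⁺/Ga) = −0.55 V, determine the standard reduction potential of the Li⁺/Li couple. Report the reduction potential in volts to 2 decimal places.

−3.03 V

In the reaction as written the Ga³⁺/Ga couple is reduced (cathode) and Li⁺/Li is oxidized (anode), so E°cell = E°(Ga³⁺/Ga) − E°(Li⁺/Li).
E°(Li⁺/Li) = E°(cathode) − E°cell = −0.55 − (+2.48) = −3.03 V.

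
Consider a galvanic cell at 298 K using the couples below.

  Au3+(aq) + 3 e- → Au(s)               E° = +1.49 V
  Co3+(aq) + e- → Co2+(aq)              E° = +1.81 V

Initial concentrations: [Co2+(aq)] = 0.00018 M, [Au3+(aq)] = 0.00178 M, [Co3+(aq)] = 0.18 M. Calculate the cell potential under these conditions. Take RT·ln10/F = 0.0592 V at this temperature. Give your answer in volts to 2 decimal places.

Co³⁺/Co²⁺ is reduced (cathode, E° = +1.81 V) and Au³⁺/Au is oxidized (anode).
The standard potential is +1.81 − (+1.49) = +0.32 V and the balanced reaction transfers n = 3 electrons.
Balancing gives 3 Co3+(aq) + Au(s) → 3 Co2+(aq) + Au3+(aq); hence Q = ([Co2+(aq)]^3·[Au3+(aq)]) / [Co3+(aq)]^3 = 1.78×10^−12 (log Q = −11.750).
Applying E = E° − (RT ln10/nF)·log Q gives +0.32 − (0.0592/3)(−11.750) = +0.55 V.

+0.55 V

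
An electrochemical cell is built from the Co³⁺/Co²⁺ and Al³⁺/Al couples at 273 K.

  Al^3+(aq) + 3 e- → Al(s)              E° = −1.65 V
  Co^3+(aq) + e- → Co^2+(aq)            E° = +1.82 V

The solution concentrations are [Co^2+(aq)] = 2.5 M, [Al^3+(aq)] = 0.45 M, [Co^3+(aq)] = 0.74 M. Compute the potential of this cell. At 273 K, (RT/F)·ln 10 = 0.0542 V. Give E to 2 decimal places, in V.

+3.45 V

Since E°(Co³⁺/Co²⁺) > E°(Al³⁺/Al), Co³⁺/Co²⁺ serves as the cathode.
E°cell = E°cat − E°an = +1.82 − (−1.65) = +3.47 V; n = 3.
For the overall reaction 3 Co^3+(aq) + Al(s) → 3 Co^2+(aq) + Al^3+(aq), Q = ([Co^2+(aq)]^3·[Al^3+(aq)]) / [Co^3+(aq)]^3 = 17.4, giving log Q = 1.239.
E = E° − (0.0542/n)·log Q = +3.47 − (0.0542/3)(1.239) = +3.45 V.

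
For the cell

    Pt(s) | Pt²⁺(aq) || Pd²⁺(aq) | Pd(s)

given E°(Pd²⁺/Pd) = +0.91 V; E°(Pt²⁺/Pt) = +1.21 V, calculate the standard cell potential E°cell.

By convention the left-hand electrode in cell notation is the anode (oxidation) and the right-hand electrode is the cathode (reduction).
E°cell = E°(right) − E°(left) = +0.91 − (+1.21) = −0.30 V.
The negative sign shows that, as written, the cell would require an external voltage to drive the reaction.

−0.30 V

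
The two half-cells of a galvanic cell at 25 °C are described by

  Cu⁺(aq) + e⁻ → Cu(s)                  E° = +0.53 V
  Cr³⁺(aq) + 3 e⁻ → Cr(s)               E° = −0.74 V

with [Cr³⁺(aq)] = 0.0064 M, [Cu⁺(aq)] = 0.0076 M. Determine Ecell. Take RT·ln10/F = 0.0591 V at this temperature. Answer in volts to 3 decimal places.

Since E°(Cu⁺/Cu) > E°(Cr³⁺/Cr), Cu⁺/Cu serves as the cathode.
E°cell = +0.53 − (−0.74) = +1.27 V, with n = 3 electrons transferred.
The balanced reaction is 3 Cu⁺(aq) + Cr(s) → 3 Cu(s) + Cr³⁺(aq), so Q = [Cr³⁺(aq)] / [Cu⁺(aq)]^3 = 1.46×10^4 and log Q = 4.164.
Applying E = E° − (RT ln10/nF)·log Q gives +1.27 − (0.0591/3)(4.164) = +1.188 V.

+1.188 V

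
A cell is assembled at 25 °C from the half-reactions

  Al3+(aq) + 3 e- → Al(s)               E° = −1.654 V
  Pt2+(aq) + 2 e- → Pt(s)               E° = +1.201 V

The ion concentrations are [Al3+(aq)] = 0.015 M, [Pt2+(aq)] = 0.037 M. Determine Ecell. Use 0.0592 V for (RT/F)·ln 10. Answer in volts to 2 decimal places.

The Pt²⁺/Pt couple has the more positive E°, so it is the cathode; Al³⁺/Al is the anode.
E°cell = +1.201 − (−1.654) = +2.855 V, with n = 6 electrons transferred.
Balancing gives 3 Pt2+(aq) + 2 Al(s) → 3 Pt(s) + 2 Al3+(aq); hence Q = [Al3+(aq)]^2 / [Pt2+(aq)]^3 = 4.44 (log Q = 0.648).
E = E° − (0.0592/n)·log Q = +2.855 − (0.0592/6)(0.648) = +2.85 V.

+2.85 V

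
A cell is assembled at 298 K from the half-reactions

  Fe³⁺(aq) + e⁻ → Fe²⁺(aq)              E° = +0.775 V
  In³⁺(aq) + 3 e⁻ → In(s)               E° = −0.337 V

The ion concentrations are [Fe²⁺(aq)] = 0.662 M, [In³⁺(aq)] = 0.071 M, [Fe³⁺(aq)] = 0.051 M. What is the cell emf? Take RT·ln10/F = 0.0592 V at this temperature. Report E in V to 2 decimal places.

Since E°(Fe³⁺/Fe²⁺) > E°(In³⁺/In), Fe³⁺/Fe²⁺ serves as the cathode.
E°cell = E°cat − E°an = +0.775 − (−0.337) = +1.112 V; n = 3.
Balancing gives 3 Fe³⁺(aq) + In(s) → 3 Fe²⁺(aq) + In³⁺(aq); hence Q = ([Fe²⁺(aq)]^3·[In³⁺(aq)]) / [Fe³⁺(aq)]^3 = 155 (log Q = 2.191).
By the Nernst equation, E = +1.112 − (0.0592/3)·(2.191) = +1.07 V.

+1.07 V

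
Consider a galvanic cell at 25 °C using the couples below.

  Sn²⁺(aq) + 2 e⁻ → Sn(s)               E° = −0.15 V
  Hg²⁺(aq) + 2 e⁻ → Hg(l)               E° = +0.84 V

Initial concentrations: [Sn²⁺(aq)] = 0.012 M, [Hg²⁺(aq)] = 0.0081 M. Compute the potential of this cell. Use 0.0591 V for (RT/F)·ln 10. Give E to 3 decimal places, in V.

+0.985 V

Since E°(Hg²⁺/Hg) > E°(Sn²⁺/Sn), Hg²⁺/Hg serves as the cathode.
E°cell = +0.84 − (−0.15) = +0.99 V, with n = 2 electrons transferred.
The balanced reaction is Hg²⁺(aq) + Sn(s) → Hg(l) + Sn²⁺(aq), so Q = [Sn²⁺(aq)] / [Hg²⁺(aq)] = 1.48 and log Q = 0.171.
E = E° − (0.0591/n)·log Q = +0.99 − (0.0591/2)(0.171) = +0.985 V.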